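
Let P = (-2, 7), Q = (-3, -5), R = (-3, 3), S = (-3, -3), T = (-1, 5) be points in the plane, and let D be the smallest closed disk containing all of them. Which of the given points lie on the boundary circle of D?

P, Q

The minimum enclosing circle of a finite set is fixed by two of the points (as a diameter) or three (as a circumcircle).
The farthest pair is P–Q with squared distance 145. The circle on this segment as diameter has centre (-2.5, 1) and r² = 145/4 = 36.25.
Check R: distance² to centre = 4.25 ≤ 36.25, so it lies inside.
All remaining points lie in this disk, and no smaller disk contains both endpoints, so this is the minimum enclosing circle.
The points at distance exactly r from the centre are P, Q — 2 points.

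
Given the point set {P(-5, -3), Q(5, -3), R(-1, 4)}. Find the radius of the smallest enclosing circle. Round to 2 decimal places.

5.31

Side lengths²: PQ² = 100, PR² = 65, QR² = 85.
Since PQ² = 100 < 85 + 65 = 150, the triangle is acute, so the smallest enclosing circle is the circumcircle.
Circumcentre = (0, -17/14), r² = 5525/196.
r = √(5525/196) ≈ 5.31.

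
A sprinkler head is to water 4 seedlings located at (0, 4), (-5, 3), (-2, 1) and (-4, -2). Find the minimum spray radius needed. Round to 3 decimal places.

By Welzl's lemma the MEC is supported by two points (diametrically opposite) or three points (on a circumcircle).
The farthest pair is (0, 4)–(-4, -2) with squared distance 52. The circle on this segment as diameter has centre (-2, 1) and r² = 52/4 = 13.
Check (-5, 3): distance² to centre = 13 ≤ 13, so it lies inside.
All remaining points lie in this disk, and no smaller disk contains both endpoints, so this is the minimum enclosing circle.
r = √13 ≈ 3.606.

3.606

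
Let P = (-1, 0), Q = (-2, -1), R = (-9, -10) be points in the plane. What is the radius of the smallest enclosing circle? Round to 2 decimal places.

6.40

Side lengths²: PQ² = 2, PR² = 164, QR² = 130.
Since PR² = 164 ≥ 130 + 2 = 132, the angle opposite PR is not acute, so the smallest enclosing circle has PR as diameter.
Centre = midpoint of PR = (-5, -5), r² = 164/4 = 41.
r = √41 ≈ 6.40.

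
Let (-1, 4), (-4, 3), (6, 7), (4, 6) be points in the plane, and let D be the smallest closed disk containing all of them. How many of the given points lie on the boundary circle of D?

A smallest enclosing disk is always determined by at most three of the input points on its boundary.
The farthest pair is (-4, 3)–(6, 7) with squared distance 116. The circle on this segment as diameter has centre (1, 5) and r² = 116/4 = 29.
Check (-1, 4): distance² to centre = 5 ≤ 29, so it lies inside.
All remaining points lie in this disk, and no smaller disk contains both endpoints, so this is the minimum enclosing circle.
The points at distance exactly r from the centre are (-4, 3), (6, 7) — 2 points.

2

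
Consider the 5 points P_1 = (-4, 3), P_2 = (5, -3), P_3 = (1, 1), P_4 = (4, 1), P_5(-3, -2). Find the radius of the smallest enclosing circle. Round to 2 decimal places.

By Welzl's lemma the MEC is supported by two points (diametrically opposite) or three points (on a circumcircle).
The farthest pair is P_1–P_2 with squared distance 117. The circle on this segment as diameter has centre (0.5, 0) and r² = 117/4 = 29.25.
Check P_3: distance² to centre = 1.25 ≤ 29.25, so it lies inside.
All remaining points lie in this disk, and no smaller disk contains both endpoints, so this is the minimum enclosing circle.
r = √(29.25) ≈ 5.41.

5.41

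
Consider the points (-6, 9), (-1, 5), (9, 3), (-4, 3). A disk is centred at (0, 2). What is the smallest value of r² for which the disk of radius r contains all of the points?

85

The required radius is the distance from (0, 2) to the farthest point.
Squared distances: 85, 10, 82, 17.
Maximum is 85, attained at (-6, 9).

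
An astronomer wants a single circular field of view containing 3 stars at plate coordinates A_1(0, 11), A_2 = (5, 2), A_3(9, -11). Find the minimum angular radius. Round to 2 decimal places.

Side lengths²: A_1A_2² = 106, A_1A_3² = 565, A_2A_3² = 185.
Since A_1A_3² = 565 ≥ 185 + 106 = 291, the angle opposite A_1A_3 is not acute, so the smallest enclosing circle has A_1A_3 as diameter.
Centre = midpoint of A_1A_3 = (4.5, 0), r² = 565/4 = 141.25.
r = √(141.25) ≈ 11.88.

11.88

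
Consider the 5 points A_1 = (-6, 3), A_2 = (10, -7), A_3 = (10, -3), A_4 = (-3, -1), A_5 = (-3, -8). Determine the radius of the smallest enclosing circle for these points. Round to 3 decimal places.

9.434

A smallest enclosing disk is always determined by at most three of the input points on its boundary.
The farthest pair is A_1–A_2 with squared distance 356. The circle on this segment as diameter has centre (2, -2) and r² = 356/4 = 89.
Check A_3: distance² to centre = 65 ≤ 89, so it lies inside.
All remaining points lie in this disk, and no smaller disk contains both endpoints, so this is the minimum enclosing circle.
r = √89 ≈ 9.434.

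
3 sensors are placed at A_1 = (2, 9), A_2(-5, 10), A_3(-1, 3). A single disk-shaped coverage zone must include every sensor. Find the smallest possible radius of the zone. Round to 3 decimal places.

4.249

Side lengths²: A_1A_2² = 50, A_1A_3² = 45, A_2A_3² = 65.
Since A_2A_3² = 65 < 50 + 45 = 95, the triangle is acute, so the smallest enclosing circle is the circumcircle.
Circumcentre = (-11/6, 43/6), r² = 325/18.
r = √(325/18) ≈ 4.249.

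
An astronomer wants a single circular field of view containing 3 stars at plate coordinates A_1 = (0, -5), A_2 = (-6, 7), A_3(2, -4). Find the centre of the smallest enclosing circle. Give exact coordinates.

(-2, 1.5)

Side lengths²: A_1A_2² = 180, A_1A_3² = 5, A_2A_3² = 185.
Since A_2A_3² = 185 ≥ 180 + 5 = 185, the angle opposite A_2A_3 is not acute, so the smallest enclosing circle has A_2A_3 as diameter.
Centre = midpoint of A_2A_3 = (-2, 1.5), r² = 185/4 = 46.25.
Centre = (-2, 1.5).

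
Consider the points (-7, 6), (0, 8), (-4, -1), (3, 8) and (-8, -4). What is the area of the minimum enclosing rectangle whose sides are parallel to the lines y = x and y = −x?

In coordinates u = x + y, v = x − y the rectangle is axis-aligned; the map (x,y)→(u,v) scales areas by 2.
u-values: -1, 8, -5, 11, -12; range = 11 − (-12) = 23.
v-values: -13, -8, -3, -5, -4; range = -3 − (-13) = 10.
Area = (23 × 10) / 2 = 115.

115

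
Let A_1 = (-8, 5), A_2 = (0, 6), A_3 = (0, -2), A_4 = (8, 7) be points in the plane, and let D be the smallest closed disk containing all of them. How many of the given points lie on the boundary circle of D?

2

The minimum enclosing circle of a finite set is fixed by two of the points (as a diameter) or three (as a circumcircle).
The farthest pair is A_1–A_4 with squared distance 260. The circle on this segment as diameter has centre (0, 6) and r² = 260/4 = 65.
Check A_2: distance² to centre = 0 ≤ 65, so it lies inside.
All remaining points lie in this disk, and no smaller disk contains both endpoints, so this is the minimum enclosing circle.
The points at distance exactly r from the centre are A_1, A_4 — 2 points.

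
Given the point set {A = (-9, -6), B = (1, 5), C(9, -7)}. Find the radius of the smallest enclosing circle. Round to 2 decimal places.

Side lengths²: AB² = 221, AC² = 325, BC² = 208.
Since AC² = 325 < 221 + 208 = 429, the triangle is acute, so the smallest enclosing circle is the circumcircle.
Circumcentre = (0.125, -4.25), r² = 86.328125.
r = √(86.328125) ≈ 9.29.

9.29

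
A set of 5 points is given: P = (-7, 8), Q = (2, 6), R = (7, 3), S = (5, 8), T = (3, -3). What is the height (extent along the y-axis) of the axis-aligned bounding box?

11

max y = 8, min y = -3, so height = 11.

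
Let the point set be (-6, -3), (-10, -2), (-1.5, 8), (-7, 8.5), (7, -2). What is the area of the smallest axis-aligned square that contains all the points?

289

The bounding box has width 17 and height 11.5.
An axis-aligned square enclosing the set must have side ≥ max(width, height).
So the minimum side is max(17, 11.5) = 17.
Area = 17² = 289.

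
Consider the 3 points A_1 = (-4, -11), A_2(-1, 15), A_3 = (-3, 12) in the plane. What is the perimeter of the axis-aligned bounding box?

Width = max x − min x = -1 − (-4) = 3.
Height = max y − min y = 15 − (-11) = 26.
Perimeter = 2(3 + 26) = 58.

58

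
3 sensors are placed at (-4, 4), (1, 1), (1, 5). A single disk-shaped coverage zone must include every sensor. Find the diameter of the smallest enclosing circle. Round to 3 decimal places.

Call the three points A, B, C in the order given.
Side lengths²: AB² = 34, AC² = 26, BC² = 16.
Since AB² = 34 < 26 + 16 = 42, the triangle is acute, so the smallest enclosing circle is the circumcircle.
Circumcentre = (-1.2, 3), r² = 8.84.
Diameter = 2r = 2√(8.84) ≈ 5.946.

5.946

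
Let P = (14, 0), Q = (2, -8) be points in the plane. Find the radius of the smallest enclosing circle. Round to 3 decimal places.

7.211

The smallest circle enclosing two points has them as diameter endpoints.
Centre = midpoint = (8, -4); r² = |PQ|²/4 = 208/4 = 52.
r = √52 ≈ 7.211.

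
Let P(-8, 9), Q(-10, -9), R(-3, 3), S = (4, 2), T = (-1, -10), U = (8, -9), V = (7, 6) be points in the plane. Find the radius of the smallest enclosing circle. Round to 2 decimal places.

12.12

The minimum enclosing circle is determined by three boundary points: P, Q, U.
Their circumcentre is (-1, -8/9) with r² = 11890/81.
The farthest remaining point V is at distance² 9028/81 ≤ 11890/81.
r = √(11890/81) ≈ 12.12.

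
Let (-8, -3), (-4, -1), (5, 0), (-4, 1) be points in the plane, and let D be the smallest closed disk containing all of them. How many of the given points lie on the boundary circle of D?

2

A smallest enclosing disk is always determined by at most three of the input points on its boundary.
The farthest pair is (-8, -3)–(5, 0) with squared distance 178. The circle on this segment as diameter has centre (-1.5, -1.5) and r² = 178/4 = 44.5.
Check (-4, -1): distance² to centre = 6.5 ≤ 44.5, so it lies inside.
All remaining points lie in this disk, and no smaller disk contains both endpoints, so this is the minimum enclosing circle.
The points at distance exactly r from the centre are (-8, -3), (5, 0) — 2 points.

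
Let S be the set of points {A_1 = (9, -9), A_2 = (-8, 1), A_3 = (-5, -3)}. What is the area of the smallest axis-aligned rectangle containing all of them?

170

x ranges over [-8, 9], width 17.
y ranges over [-9, 1], height 10.
Area = 17 × 10 = 170.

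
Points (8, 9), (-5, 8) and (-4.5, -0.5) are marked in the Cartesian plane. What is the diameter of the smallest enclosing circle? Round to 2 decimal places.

Call the three points A, B, C in the order given.
Side lengths²: AB² = 170, AC² = 246.5, BC² = 72.5.
Since AC² = 246.5 ≥ 170 + 72.5 = 242.5, the angle opposite AC is not acute, so the smallest enclosing circle has AC as diameter.
Centre = midpoint of AC = (1.75, 4.25), r² = 246.5/4 = 61.625.
Diameter = 2r = 2√(61.625) ≈ 15.70.

15.70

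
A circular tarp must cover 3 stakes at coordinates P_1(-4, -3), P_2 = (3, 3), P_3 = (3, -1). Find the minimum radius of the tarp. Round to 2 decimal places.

4.61

Side lengths²: P_1P_2² = 85, P_1P_3² = 53, P_2P_3² = 16.
Since P_1P_2² = 85 ≥ 53 + 16 = 69, the angle opposite P_1P_2 is not acute, so the smallest enclosing circle has P_1P_2 as diameter.
Centre = midpoint of P_1P_2 = (-0.5, 0), r² = 85/4 = 21.25.
r = √(21.25) ≈ 4.61.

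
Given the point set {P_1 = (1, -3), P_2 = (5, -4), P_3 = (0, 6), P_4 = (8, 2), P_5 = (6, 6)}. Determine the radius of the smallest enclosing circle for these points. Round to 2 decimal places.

By Welzl's lemma the MEC is supported by two points (diametrically opposite) or three points (on a circumcircle).
The minimum enclosing circle is determined by three boundary points: P_2, P_3, P_5.
Their circumcentre is (3, 1.25) with r² = 31.5625.
The farthest remaining point P_4 is at distance² 25.5625 ≤ 31.5625.
r = √(31.5625) ≈ 5.62.

5.62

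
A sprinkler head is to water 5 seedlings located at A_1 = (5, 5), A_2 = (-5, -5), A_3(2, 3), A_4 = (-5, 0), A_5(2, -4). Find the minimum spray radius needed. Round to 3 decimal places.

7.071

The minimum enclosing circle of a finite set is fixed by two of the points (as a diameter) or three (as a circumcircle).
The farthest pair is A_1–A_2 with squared distance 200. The circle on this segment as diameter has centre (0, 0) and r² = 200/4 = 50.
Check A_3: distance² to centre = 13 ≤ 50, so it lies inside.
All remaining points lie in this disk, and no smaller disk contains both endpoints, so this is the minimum enclosing circle.
r = √50 ≈ 7.071.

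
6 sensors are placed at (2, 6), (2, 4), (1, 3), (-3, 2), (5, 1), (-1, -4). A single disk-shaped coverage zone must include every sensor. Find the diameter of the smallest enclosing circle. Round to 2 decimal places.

By Welzl's lemma the MEC is supported by two points (diametrically opposite) or three points (on a circumcircle).
The farthest pair is (2, 6)–(-1, -4) with squared distance 109. The circle on this segment as diameter has centre (0.5, 1) and r² = 109/4 = 27.25.
Check (2, 4): distance² to centre = 11.25 ≤ 27.25, so it lies inside.
All remaining points lie in this disk, and no smaller disk contains both endpoints, so this is the minimum enclosing circle.
Diameter = 2r = 2√(27.25) ≈ 10.44.

10.44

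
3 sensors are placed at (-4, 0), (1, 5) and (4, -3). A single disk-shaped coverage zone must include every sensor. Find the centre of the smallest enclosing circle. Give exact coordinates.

(15/22, 7/22)

Call the three points A, B, C in the order given.
Side lengths²: AB² = 50, AC² = 73, BC² = 73.
Since BC² = 73 < 73 + 50 = 123, the triangle is acute, so the smallest enclosing circle is the circumcircle.
Circumcentre = (15/22, 7/22), r² = 5329/242.
Centre = (15/22, 7/22).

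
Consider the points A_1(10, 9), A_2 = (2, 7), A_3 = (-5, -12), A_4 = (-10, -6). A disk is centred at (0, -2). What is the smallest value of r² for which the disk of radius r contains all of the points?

The required radius is the distance from (0, -2) to the farthest point.
Squared distances: 221, 85, 125, 116.
Maximum is 221, attained at A_1.

221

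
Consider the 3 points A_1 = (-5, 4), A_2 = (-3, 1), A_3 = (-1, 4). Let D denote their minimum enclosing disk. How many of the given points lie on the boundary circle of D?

Side lengths²: A_1A_2² = 13, A_1A_3² = 16, A_2A_3² = 13.
Since A_1A_3² = 16 < 13 + 13 = 26, the triangle is acute, so the smallest enclosing circle is the circumcircle.
Circumcentre = (-3, 19/6), r² = 169/36.
The points at distance exactly r from the centre are A_1, A_2, A_3 — 3 points.

3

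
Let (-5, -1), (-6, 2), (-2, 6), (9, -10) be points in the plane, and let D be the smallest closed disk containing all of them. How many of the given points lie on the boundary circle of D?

3

The minimum enclosing circle of a finite set is fixed by two of the points (as a diameter) or three (as a circumcircle).
The minimum enclosing circle is determined by three boundary points: (-6, 2), (-2, 6), (9, -10).
Their circumcentre is (47/18, -47/18) with r² = 15457/162.
The farthest remaining point (-5, -1) is at distance² 9805/162 ≤ 15457/162.
The points at distance exactly r from the centre are (-6, 2), (-2, 6), (9, -10) — 3 points.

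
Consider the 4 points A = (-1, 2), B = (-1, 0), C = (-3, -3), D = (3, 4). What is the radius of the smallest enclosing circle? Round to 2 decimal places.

4.61

By Welzl's lemma the MEC is supported by two points (diametrically opposite) or three points (on a circumcircle).
The farthest pair is C–D with squared distance 85. The circle on this segment as diameter has centre (0, 0.5) and r² = 85/4 = 21.25.
Check A: distance² to centre = 3.25 ≤ 21.25, so it lies inside.
All remaining points lie in this disk, and no smaller disk contains both endpoints, so this is the minimum enclosing circle.
r = √(21.25) ≈ 4.61.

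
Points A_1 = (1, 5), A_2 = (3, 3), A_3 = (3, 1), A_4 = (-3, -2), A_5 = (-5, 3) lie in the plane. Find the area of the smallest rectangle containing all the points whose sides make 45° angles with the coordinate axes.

55

In coordinates u = x + y, v = x − y the rectangle is axis-aligned; the map (x,y)→(u,v) scales areas by 2.
u-values: 6, 6, 4, -5, -2; range = 6 − (-5) = 11.
v-values: -4, 0, 2, -1, -8; range = 2 − (-8) = 10.
Area = (11 × 10) / 2 = 55.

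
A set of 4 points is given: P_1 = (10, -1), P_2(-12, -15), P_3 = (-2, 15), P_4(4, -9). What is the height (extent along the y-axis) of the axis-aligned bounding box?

max y = 15, min y = -15, so height = 30.

30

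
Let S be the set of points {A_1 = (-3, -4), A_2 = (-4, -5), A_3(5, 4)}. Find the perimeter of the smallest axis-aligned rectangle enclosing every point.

Width = max x − min x = 5 − (-4) = 9.
Height = max y − min y = 4 − (-5) = 9.
Perimeter = 2(9 + 9) = 36.

36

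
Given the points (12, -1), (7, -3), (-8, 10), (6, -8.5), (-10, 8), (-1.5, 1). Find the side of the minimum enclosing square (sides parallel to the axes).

22

The bounding box has width 22 and height 18.5.
An axis-aligned square enclosing the set must have side ≥ max(width, height).
So the minimum side is max(22, 18.5) = 22.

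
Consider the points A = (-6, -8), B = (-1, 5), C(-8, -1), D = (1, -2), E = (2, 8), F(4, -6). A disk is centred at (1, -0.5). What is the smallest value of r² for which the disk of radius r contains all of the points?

The required radius is the distance from (1, -0.5) to the farthest point.
Squared distances: 105.25, 34.25, 81.25, 2.25, 73.25, 39.25.
Maximum is 105.25, attained at A.

105.25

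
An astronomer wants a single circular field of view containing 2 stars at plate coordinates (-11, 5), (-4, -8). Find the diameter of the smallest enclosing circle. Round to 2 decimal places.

14.76

The smallest circle enclosing two points has them as diameter endpoints.
Centre = midpoint = (-7.5, -1.5); r² = |(-11, 5)−(-4, -8)|²/4 = 218/4 = 54.5.
Diameter = 2r = 2√(54.5) ≈ 14.76.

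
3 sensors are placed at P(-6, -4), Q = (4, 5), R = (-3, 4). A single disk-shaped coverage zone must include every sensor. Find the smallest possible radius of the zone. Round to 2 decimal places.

Side lengths²: PQ² = 181, PR² = 73, QR² = 50.
Since PQ² = 181 ≥ 73 + 50 = 123, the angle opposite PQ is not acute, so the smallest enclosing circle has PQ as diameter.
Centre = midpoint of PQ = (-1, 0.5), r² = 181/4 = 45.25.
r = √(45.25) ≈ 6.73.

6.73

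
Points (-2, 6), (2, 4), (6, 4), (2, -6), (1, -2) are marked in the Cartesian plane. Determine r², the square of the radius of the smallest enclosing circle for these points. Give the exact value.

4930/121

The minimum enclosing circle of a finite set is fixed by two of the points (as a diameter) or three (as a circumcircle).
The minimum enclosing circle is determined by three boundary points: (-2, 6), (6, 4), (2, -6).
Their circumcentre is (9/11, 3/11) with r² = 4930/121.
The farthest remaining point (2, 4) is at distance² 1850/121 ≤ 4930/121.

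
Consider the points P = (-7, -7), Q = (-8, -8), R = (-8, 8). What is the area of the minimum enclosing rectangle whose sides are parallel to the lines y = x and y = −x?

128

In coordinates u = x + y, v = x − y the rectangle is axis-aligned; the map (x,y)→(u,v) scales areas by 2.
u-values: -14, -16, 0; range = 0 − (-16) = 16.
v-values: 0, 0, -16; range = 0 − (-16) = 16.
Area = (16 × 16) / 2 = 128.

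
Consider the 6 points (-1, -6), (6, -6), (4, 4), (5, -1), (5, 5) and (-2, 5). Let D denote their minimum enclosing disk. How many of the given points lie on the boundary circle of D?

A smallest enclosing disk is always determined by at most three of the input points on its boundary.
The farthest pair is (6, -6)–(-2, 5) with squared distance 185. The circle on this segment as diameter has centre (2, -0.5) and r² = 185/4 = 46.25.
Check (-1, -6): distance² to centre = 39.25 ≤ 46.25, so it lies inside.
All remaining points lie in this disk, and no smaller disk contains both endpoints, so this is the minimum enclosing circle.
The points at distance exactly r from the centre are (6, -6), (-2, 5) — 2 points.

2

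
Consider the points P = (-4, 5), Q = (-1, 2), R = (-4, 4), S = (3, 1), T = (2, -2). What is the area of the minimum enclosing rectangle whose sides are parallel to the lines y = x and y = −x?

In coordinates u = x + y, v = x − y the rectangle is axis-aligned; the map (x,y)→(u,v) scales areas by 2.
u-values: 1, 1, 0, 4, 0; range = 4 − 0 = 4.
v-values: -9, -3, -8, 2, 4; range = 4 − (-9) = 13.
Area = (4 × 13) / 2 = 26.

26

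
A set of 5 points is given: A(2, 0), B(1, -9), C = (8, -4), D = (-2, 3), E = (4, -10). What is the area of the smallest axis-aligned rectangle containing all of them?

130

x ranges over [-2, 8], width 10.
y ranges over [-10, 3], height 13.
Area = 10 × 13 = 130.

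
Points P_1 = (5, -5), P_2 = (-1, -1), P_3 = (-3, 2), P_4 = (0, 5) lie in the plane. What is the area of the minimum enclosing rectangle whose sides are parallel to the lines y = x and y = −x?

52.5

In coordinates u = x + y, v = x − y the rectangle is axis-aligned; the map (x,y)→(u,v) scales areas by 2.
u-values: 0, -2, -1, 5; range = 5 − (-2) = 7.
v-values: 10, 0, -5, -5; range = 10 − (-5) = 15.
Area = (7 × 15) / 2 = 52.5.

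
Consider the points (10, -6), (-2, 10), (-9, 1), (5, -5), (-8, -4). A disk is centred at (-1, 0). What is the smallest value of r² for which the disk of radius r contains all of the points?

157

The required radius is the distance from (-1, 0) to the farthest point.
Squared distances: 157, 101, 65, 61, 65.
Maximum is 157, attained at (10, -6).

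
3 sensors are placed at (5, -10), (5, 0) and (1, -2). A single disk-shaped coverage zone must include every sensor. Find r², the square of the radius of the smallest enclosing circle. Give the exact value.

25

Call the three points A, B, C in the order given.
Side lengths²: AB² = 100, AC² = 80, BC² = 20.
Since AB² = 100 ≥ 80 + 20 = 100, the angle opposite AB is not acute, so the smallest enclosing circle has AB as diameter.
Centre = midpoint of AB = (5, -5), r² = 100/4 = 25.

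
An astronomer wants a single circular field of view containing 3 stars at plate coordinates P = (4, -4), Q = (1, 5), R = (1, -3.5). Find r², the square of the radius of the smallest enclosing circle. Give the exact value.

Side lengths²: PQ² = 90, PR² = 9.25, QR² = 72.25.
Since PQ² = 90 ≥ 72.25 + 9.25 = 81.5, the angle opposite PQ is not acute, so the smallest enclosing circle has PQ as diameter.
Centre = midpoint of PQ = (2.5, 0.5), r² = 90/4 = 22.5.

22.5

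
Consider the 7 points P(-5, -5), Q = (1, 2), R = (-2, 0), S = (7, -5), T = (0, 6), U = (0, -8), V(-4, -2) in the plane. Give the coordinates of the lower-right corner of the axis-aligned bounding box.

x-range [-5, 7], y-range [-8, 6].
The lower-right corner is (7, -8).

(7, -8)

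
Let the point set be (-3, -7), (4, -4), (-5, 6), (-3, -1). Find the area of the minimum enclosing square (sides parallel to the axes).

169

The bounding box has width 9 and height 13.
An axis-aligned square enclosing the set must have side ≥ max(width, height).
So the minimum side is max(9, 13) = 13.
Area = 13² = 169.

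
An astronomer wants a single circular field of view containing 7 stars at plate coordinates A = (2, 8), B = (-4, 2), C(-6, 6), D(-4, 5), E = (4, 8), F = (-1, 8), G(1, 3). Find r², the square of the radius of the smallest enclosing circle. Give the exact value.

3250/121

A smallest enclosing disk is always determined by at most three of the input points on its boundary.
The minimum enclosing circle is determined by three boundary points: B, C, E.
Their circumcentre is (-9/11, 67/11) with r² = 3250/121.
The farthest remaining point G is at distance² 1556/121 ≤ 3250/121.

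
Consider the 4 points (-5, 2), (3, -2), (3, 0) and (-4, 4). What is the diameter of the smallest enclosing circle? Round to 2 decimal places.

9.22

By Welzl's lemma the MEC is supported by two points (diametrically opposite) or three points (on a circumcircle).
The farthest pair is (3, -2)–(-4, 4) with squared distance 85. The circle on this segment as diameter has centre (-0.5, 1) and r² = 85/4 = 21.25.
Check (-5, 2): distance² to centre = 21.25 ≤ 21.25, so it lies inside.
All remaining points lie in this disk, and no smaller disk contains both endpoints, so this is the minimum enclosing circle.
Diameter = 2r = 2√(21.25) ≈ 9.22.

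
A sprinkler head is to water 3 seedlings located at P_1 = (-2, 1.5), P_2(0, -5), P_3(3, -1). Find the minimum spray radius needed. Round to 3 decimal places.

Side lengths²: P_1P_2² = 46.25, P_1P_3² = 31.25, P_2P_3² = 25.
Since P_1P_2² = 46.25 < 31.25 + 25 = 56.25, the triangle is acute, so the smallest enclosing circle is the circumcircle.
Circumcentre = (-9/22, -69/44), r² = 23125/1936.
r = √(23125/1936) ≈ 3.456.

3.456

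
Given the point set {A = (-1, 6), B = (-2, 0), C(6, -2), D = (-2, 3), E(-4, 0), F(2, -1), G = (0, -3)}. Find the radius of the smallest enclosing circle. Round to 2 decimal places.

The minimum enclosing circle is determined by three boundary points: A, C, E.
Their circumcentre is (31/22, 23/22) with r² = 7345/242.
The farthest remaining point G is at distance² 4441/242 ≤ 7345/242.
r = √(7345/242) ≈ 5.51.

5.51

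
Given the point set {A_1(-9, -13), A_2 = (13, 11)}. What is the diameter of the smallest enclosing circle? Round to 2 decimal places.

32.56

The smallest circle enclosing two points has them as diameter endpoints.
Centre = midpoint = (2, -1); r² = |A_1A_2|²/4 = 1060/4 = 265.
Diameter = 2r = 2√265 ≈ 32.56.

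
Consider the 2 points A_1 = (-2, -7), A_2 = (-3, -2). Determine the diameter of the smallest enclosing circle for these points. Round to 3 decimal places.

5.099

The smallest circle enclosing two points has them as diameter endpoints.
Centre = midpoint = (-2.5, -4.5); r² = |A_1A_2|²/4 = 26/4 = 6.5.
Diameter = 2r = 2√(6.5) ≈ 5.099.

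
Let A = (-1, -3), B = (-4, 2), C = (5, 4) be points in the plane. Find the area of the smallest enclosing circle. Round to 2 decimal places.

Side lengths²: AB² = 34, AC² = 85, BC² = 85.
Since BC² = 85 < 85 + 34 = 119, the triangle is acute, so the smallest enclosing circle is the circumcircle.
Circumcentre = (5/6, 1.5), r² = 425/18.
Area = π·r² = π·425/18 ≈ 74.18.

74.18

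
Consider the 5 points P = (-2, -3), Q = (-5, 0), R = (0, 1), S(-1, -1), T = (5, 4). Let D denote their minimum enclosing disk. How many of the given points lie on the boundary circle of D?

3

The farthest pair is Q–T with squared distance 116. The circle on this segment as diameter has centre (0, 2) and r² = 116/4 = 29.
Check P: distance² to centre = 29 ≤ 29, so it lies inside.
All remaining points lie in this disk, and no smaller disk contains both endpoints, so this is the minimum enclosing circle.
The points at distance exactly r from the centre are P, Q, T — 3 points.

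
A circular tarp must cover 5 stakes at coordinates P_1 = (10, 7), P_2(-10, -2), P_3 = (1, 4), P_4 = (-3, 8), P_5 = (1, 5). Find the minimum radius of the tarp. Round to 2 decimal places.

The farthest pair is P_1–P_2 with squared distance 481. The circle on this segment as diameter has centre (0, 2.5) and r² = 481/4 = 120.25.
Check P_3: distance² to centre = 3.25 ≤ 120.25, so it lies inside.
All remaining points lie in this disk, and no smaller disk contains both endpoints, so this is the minimum enclosing circle.
r = √(120.25) ≈ 10.97.

10.97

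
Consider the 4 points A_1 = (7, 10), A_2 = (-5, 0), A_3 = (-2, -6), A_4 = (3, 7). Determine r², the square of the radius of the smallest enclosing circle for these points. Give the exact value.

The minimum enclosing circle of a finite set is fixed by two of the points (as a diameter) or three (as a circumcircle).
The farthest pair is A_1–A_3 with squared distance 337. The circle on this segment as diameter has centre (2.5, 2) and r² = 337/4 = 84.25.
Check A_2: distance² to centre = 60.25 ≤ 84.25, so it lies inside.
All remaining points lie in this disk, and no smaller disk contains both endpoints, so this is the minimum enclosing circle.

84.25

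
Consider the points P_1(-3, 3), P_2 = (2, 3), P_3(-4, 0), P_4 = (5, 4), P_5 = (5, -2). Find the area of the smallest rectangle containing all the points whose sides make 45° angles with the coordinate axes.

84.5

In coordinates u = x + y, v = x − y the rectangle is axis-aligned; the map (x,y)→(u,v) scales areas by 2.
u-values: 0, 5, -4, 9, 3; range = 9 − (-4) = 13.
v-values: -6, -1, -4, 1, 7; range = 7 − (-6) = 13.
Area = (13 × 13) / 2 = 84.5.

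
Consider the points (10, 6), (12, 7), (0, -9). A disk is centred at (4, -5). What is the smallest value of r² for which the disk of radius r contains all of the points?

208

The required radius is the distance from (4, -5) to the farthest point.
Squared distances: 157, 208, 32.
Maximum is 208, attained at (12, 7).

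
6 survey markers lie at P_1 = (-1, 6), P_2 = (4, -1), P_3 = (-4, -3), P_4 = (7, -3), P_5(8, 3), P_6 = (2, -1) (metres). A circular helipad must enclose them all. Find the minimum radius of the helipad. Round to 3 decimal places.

The minimum enclosing circle of a finite set is fixed by two of the points (as a diameter) or three (as a circumcircle).
The farthest pair is P_3–P_5 with squared distance 180. The circle on this segment as diameter has centre (2, 0) and r² = 180/4 = 45.
Check P_1: distance² to centre = 45 ≤ 45, so it lies inside.
All remaining points lie in this disk, and no smaller disk contains both endpoints, so this is the minimum enclosing circle.
r = √45 ≈ 6.708.

6.708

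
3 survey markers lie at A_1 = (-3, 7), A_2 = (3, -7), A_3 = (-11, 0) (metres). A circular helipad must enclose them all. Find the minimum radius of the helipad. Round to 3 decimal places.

Side lengths²: A_1A_2² = 232, A_1A_3² = 113, A_2A_3² = 245.
Since A_2A_3² = 245 < 232 + 113 = 345, the triangle is acute, so the smallest enclosing circle is the circumcircle.
Circumcentre = (-63/22, -27/22), r² = 16385/242.
r = √(16385/242) ≈ 8.228.

8.228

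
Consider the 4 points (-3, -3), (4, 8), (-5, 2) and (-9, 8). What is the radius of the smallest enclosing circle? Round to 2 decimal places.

7.43

A smallest enclosing disk is always determined by at most three of the input points on its boundary.
The minimum enclosing circle is determined by three boundary points: (-3, -3), (4, 8), (-9, 8).
Their circumcentre is (-2.5, 97/22) with r² = 13345/242.
The farthest remaining point (-5, 2) is at distance² 2917/242 ≤ 13345/242.
r = √(13345/242) ≈ 7.43.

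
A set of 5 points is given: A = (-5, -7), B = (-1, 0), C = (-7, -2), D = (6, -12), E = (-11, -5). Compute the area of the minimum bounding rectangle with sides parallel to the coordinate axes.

x ranges over [-11, 6], width 17.
y ranges over [-12, 0], height 12.
Area = 17 × 12 = 204.

204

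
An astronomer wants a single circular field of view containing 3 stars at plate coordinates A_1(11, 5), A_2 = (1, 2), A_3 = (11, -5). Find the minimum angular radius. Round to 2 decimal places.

Side lengths²: A_1A_2² = 109, A_1A_3² = 100, A_2A_3² = 149.
Since A_2A_3² = 149 < 109 + 100 = 209, the triangle is acute, so the smallest enclosing circle is the circumcircle.
Circumcentre = (7.05, 0), r² = 40.6025.
r = √(40.6025) ≈ 6.37.

6.37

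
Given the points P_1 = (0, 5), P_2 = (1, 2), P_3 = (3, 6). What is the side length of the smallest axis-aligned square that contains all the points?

The bounding box has width 3 and height 4.
An axis-aligned square enclosing the set must have side ≥ max(width, height).
So the minimum side is max(3, 4) = 4.

4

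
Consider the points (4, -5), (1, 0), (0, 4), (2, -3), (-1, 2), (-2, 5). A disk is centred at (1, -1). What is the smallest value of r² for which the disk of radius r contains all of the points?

45

The required radius is the distance from (1, -1) to the farthest point.
Squared distances: 25, 1, 26, 5, 13, 45.
Maximum is 45, attained at (-2, 5).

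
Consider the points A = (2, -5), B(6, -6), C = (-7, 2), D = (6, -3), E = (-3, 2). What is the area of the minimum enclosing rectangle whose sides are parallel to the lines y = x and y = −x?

In coordinates u = x + y, v = x − y the rectangle is axis-aligned; the map (x,y)→(u,v) scales areas by 2.
u-values: -3, 0, -5, 3, -1; range = 3 − (-5) = 8.
v-values: 7, 12, -9, 9, -5; range = 12 − (-9) = 21.
Area = (8 × 21) / 2 = 84.

84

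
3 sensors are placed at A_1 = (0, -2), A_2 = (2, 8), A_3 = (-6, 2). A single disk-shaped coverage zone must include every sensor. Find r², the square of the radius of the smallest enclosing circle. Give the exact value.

Side lengths²: A_1A_2² = 104, A_1A_3² = 52, A_2A_3² = 100.
Since A_1A_2² = 104 < 100 + 52 = 152, the triangle is acute, so the smallest enclosing circle is the circumcircle.
Circumcentre = (-13/17, 57/17), r² = 8450/289.

8450/289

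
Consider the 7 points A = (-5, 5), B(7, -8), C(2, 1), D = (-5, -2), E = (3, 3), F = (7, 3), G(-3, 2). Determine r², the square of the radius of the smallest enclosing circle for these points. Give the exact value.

78.25

A smallest enclosing disk is always determined by at most three of the input points on its boundary.
The farthest pair is A–B with squared distance 313. The circle on this segment as diameter has centre (1, -1.5) and r² = 313/4 = 78.25.
Check C: distance² to centre = 7.25 ≤ 78.25, so it lies inside.
All remaining points lie in this disk, and no smaller disk contains both endpoints, so this is the minimum enclosing circle.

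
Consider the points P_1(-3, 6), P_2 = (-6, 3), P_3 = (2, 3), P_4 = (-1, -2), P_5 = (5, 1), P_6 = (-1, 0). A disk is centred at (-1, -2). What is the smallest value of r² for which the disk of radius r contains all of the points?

The required radius is the distance from (-1, -2) to the farthest point.
Squared distances: 68, 50, 34, 0, 45, 4.
Maximum is 68, attained at P_1.

68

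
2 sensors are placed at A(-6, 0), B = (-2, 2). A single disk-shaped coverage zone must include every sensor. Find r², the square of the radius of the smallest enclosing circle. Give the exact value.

5

The smallest circle enclosing two points has them as diameter endpoints.
Centre = midpoint = (-4, 1); r² = |AB|²/4 = 20/4 = 5.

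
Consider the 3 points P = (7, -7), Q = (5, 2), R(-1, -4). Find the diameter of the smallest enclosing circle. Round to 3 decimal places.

Side lengths²: PQ² = 85, PR² = 73, QR² = 72.
Since PQ² = 85 < 73 + 72 = 145, the triangle is acute, so the smallest enclosing circle is the circumcircle.
Circumcentre = (87/22, -65/22), r² = 6205/242.
Diameter = 2r = 2√(6205/242) ≈ 10.127.

10.127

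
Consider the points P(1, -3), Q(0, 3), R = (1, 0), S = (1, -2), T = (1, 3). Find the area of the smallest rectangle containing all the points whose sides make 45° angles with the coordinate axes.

In coordinates u = x + y, v = x − y the rectangle is axis-aligned; the map (x,y)→(u,v) scales areas by 2.
u-values: -2, 3, 1, -1, 4; range = 4 − (-2) = 6.
v-values: 4, -3, 1, 3, -2; range = 4 − (-3) = 7.
Area = (6 × 7) / 2 = 21.

21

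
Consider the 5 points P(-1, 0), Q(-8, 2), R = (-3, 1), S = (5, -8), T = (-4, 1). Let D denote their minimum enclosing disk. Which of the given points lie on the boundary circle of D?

Q, S

The minimum enclosing circle of a finite set is fixed by two of the points (as a diameter) or three (as a circumcircle).
The farthest pair is Q–S with squared distance 269. The circle on this segment as diameter has centre (-1.5, -3) and r² = 269/4 = 67.25.
Check P: distance² to centre = 9.25 ≤ 67.25, so it lies inside.
All remaining points lie in this disk, and no smaller disk contains both endpoints, so this is the minimum enclosing circle.
The points at distance exactly r from the centre are Q, S — 2 points.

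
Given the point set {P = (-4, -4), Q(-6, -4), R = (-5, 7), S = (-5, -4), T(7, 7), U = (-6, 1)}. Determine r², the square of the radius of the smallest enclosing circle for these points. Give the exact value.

The farthest pair is Q–T with squared distance 290. The circle on this segment as diameter has centre (0.5, 1.5) and r² = 290/4 = 72.5.
Check P: distance² to centre = 50.5 ≤ 72.5, so it lies inside.
All remaining points lie in this disk, and no smaller disk contains both endpoints, so this is the minimum enclosing circle.

72.5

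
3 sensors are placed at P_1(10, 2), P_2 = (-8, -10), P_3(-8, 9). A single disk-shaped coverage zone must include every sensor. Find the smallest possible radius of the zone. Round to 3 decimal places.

11.606

Side lengths²: P_1P_2² = 468, P_1P_3² = 373, P_2P_3² = 361.
Since P_1P_2² = 468 < 373 + 361 = 734, the triangle is acute, so the smallest enclosing circle is the circumcircle.
Circumcentre = (-4/3, -0.5), r² = 4849/36.
r = √(4849/36) ≈ 11.606.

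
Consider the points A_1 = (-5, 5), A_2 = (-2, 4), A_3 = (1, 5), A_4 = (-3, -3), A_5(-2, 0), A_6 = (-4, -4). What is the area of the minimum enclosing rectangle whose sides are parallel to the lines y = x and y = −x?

70

In coordinates u = x + y, v = x − y the rectangle is axis-aligned; the map (x,y)→(u,v) scales areas by 2.
u-values: 0, 2, 6, -6, -2, -8; range = 6 − (-8) = 14.
v-values: -10, -6, -4, 0, -2, 0; range = 0 − (-10) = 10.
Area = (14 × 10) / 2 = 70.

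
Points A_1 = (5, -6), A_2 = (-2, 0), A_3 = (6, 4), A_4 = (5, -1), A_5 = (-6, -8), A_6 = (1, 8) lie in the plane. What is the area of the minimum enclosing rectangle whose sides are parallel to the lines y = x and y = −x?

216

In coordinates u = x + y, v = x − y the rectangle is axis-aligned; the map (x,y)→(u,v) scales areas by 2.
u-values: -1, -2, 10, 4, -14, 9; range = 10 − (-14) = 24.
v-values: 11, -2, 2, 6, 2, -7; range = 11 − (-7) = 18.
Area = (24 × 18) / 2 = 216.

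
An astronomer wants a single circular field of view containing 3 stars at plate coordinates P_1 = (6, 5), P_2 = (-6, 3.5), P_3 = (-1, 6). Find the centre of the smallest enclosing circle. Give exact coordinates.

(0, 4.25)

Side lengths²: P_1P_2² = 146.25, P_1P_3² = 50, P_2P_3² = 31.25.
Since P_1P_2² = 146.25 ≥ 50 + 31.25 = 81.25, the angle opposite P_1P_2 is not acute, so the smallest enclosing circle has P_1P_2 as diameter.
Centre = midpoint of P_1P_2 = (0, 4.25), r² = 146.25/4 = 36.5625.
Centre = (0, 4.25).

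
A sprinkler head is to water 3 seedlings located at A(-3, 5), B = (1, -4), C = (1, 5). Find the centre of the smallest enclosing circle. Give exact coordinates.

(-1, 0.5)

Side lengths²: AB² = 97, AC² = 16, BC² = 81.
Since AB² = 97 ≥ 81 + 16 = 97, the angle opposite AB is not acute, so the smallest enclosing circle has AB as diameter.
Centre = midpoint of AB = (-1, 0.5), r² = 97/4 = 24.25.
Centre = (-1, 0.5).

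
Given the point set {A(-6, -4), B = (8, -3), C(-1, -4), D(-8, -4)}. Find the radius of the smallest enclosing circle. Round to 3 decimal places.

The minimum enclosing circle of a finite set is fixed by two of the points (as a diameter) or three (as a circumcircle).
The farthest pair is B–D with squared distance 257. The circle on this segment as diameter has centre (0, -3.5) and r² = 257/4 = 64.25.
Check A: distance² to centre = 36.25 ≤ 64.25, so it lies inside.
All remaining points lie in this disk, and no smaller disk contains both endpoints, so this is the minimum enclosing circle.
r = √(64.25) ≈ 8.016.

8.016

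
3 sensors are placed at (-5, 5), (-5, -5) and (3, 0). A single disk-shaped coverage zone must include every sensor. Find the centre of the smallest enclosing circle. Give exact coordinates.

(-2.5625, 0)

Call the three points A, B, C in the order given.
Side lengths²: AB² = 100, AC² = 89, BC² = 89.
Since AB² = 100 < 89 + 89 = 178, the triangle is acute, so the smallest enclosing circle is the circumcircle.
Circumcentre = (-2.5625, 0), r² = 30.94140625.
Centre = (-2.5625, 0).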